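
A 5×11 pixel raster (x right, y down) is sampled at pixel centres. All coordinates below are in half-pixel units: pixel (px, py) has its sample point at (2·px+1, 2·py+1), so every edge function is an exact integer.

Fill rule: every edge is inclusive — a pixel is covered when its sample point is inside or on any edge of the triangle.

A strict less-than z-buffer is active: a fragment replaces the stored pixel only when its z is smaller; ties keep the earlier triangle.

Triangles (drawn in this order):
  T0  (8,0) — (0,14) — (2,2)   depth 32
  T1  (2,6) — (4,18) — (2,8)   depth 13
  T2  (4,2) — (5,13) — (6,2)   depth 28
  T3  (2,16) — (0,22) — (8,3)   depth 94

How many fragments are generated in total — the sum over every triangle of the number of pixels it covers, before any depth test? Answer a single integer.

T0:
  2·area = 68
  edge (8, 0)→(0, 14): d=(-8,14) inclusive
  edge (0, 14)→(2, 2): d=(2,-12) inclusive
  edge (2, 2)→(8, 0): d=(6,-2) inclusive
    (2,0)@(5, 1): e=[34,34,0] → X  [on edge]
    (3,0)@(7, 1): e=[6,58,4] → X
    (4,0)@(9, 1): e=[-22,82,8] → .
    (1,1)@(3, 3): e=[46,14,8] → X
    (3,1)@(7, 3): e=[-10,62,16] → .
    (1,2)@(3, 5): e=[30,18,20] → X
    (3,2)@(7, 5): e=[-26,66,28] → .
    (1,3)@(3, 7): e=[14,22,32] → X
    (2,3)@(5, 7): e=[-14,46,36] → .
    (0,4)@(1, 9): e=[26,2,40] → X
    (1,4)@(3, 9): e=[-2,26,44] → .
    (0,5)@(1, 11): e=[10,6,52] → X
  covered (9 px):
    . . X X .
    . X X . .
    . X X . .
    . X . . .
    X . . . .
    X . . . .
    . . . . .
    . . . . .
    . . . . .
    . . . . .
    . . . . .
T1:
  2·area = 4
  edge (2, 6)→(4, 18): d=(2,12) inclusive
  edge (4, 18)→(2, 8): d=(-2,-10) inclusive
  edge (2, 8)→(2, 6): d=(0,-2) inclusive
    (0,1)@(1, 3): e=[6,0,-2] → .  [on edge]
    (1,6)@(3, 13): e=[2,0,2] → X  [on edge]
    (2,6)@(5, 13): e=[-22,20,6] → .
    (1,7)@(3, 15): e=[6,-4,2] → .
  covered (1 px):
    . . . . .
    . . . . .
    . . . . .
    . . . . .
    . . . . .
    . . . . .
    . X . . .
    . . . . .
    . . . . .
    . . . . .
    . . . . .
T2:
  2·area = 22  (B↔C swapped to make it positive)
  edge (4, 2)→(6, 2): d=(2,0) inclusive
  edge (6, 2)→(5, 13): d=(-1,11) inclusive
  edge (5, 13)→(4, 2): d=(-1,-11) inclusive
    (2,1)@(5, 3): e=[2,10,10] → X
    (3,1)@(7, 3): e=[2,-12,32] → .
    (2,2)@(5, 5): e=[6,8,8] → X
    (3,2)@(7, 5): e=[6,-14,30] → .
    (2,3)@(5, 7): e=[10,6,6] → X
    (3,3)@(7, 7): e=[10,-16,28] → .
    (2,4)@(5, 9): e=[14,4,4] → X
    (3,4)@(7, 9): e=[14,-18,26] → .
    (2,5)@(5, 11): e=[18,2,2] → X
    (3,5)@(7, 11): e=[18,-20,24] → .
    (2,6)@(5, 13): e=[22,0,0] → X  [on edge]
    (3,6)@(7, 13): e=[22,-22,22] → .
  covered (6 px):
    . . . . .
    . . X . .
    . . X . .
    . . X . .
    . . X . .
    . . X . .
    . . X . .
    . . . . .
    . . . . .
    . . . . .
    . . . . .
T3:
  2·area = 10  (B↔C swapped to make it positive)
  edge (2, 16)→(8, 3): d=(6,-13) inclusive
  edge (8, 3)→(0, 22): d=(-8,19) inclusive
  edge (0, 22)→(2, 16): d=(2,-6) inclusive
    (3,0)@(7, 1): e=[-25,35,0] → .  [on edge]
    (2,3)@(5, 7): e=[-15,25,0] → .  [on edge]
    (1,6)@(3, 13): e=[-5,15,0] → .  [on edge]
    (0,9)@(1, 19): e=[5,5,0] → X  [on edge]
    (1,9)@(3, 19): e=[31,-33,12] → .
    (0,10)@(1, 21): e=[17,-11,4] → .
  covered (1 px):
    . . . . .
    . . . . .
    . . . . .
    . . . . .
    . . . . .
    . . . . .
    . . . . .
    . . . . .
    . . . . .
    X . . . .
    . . . . .

Result: 17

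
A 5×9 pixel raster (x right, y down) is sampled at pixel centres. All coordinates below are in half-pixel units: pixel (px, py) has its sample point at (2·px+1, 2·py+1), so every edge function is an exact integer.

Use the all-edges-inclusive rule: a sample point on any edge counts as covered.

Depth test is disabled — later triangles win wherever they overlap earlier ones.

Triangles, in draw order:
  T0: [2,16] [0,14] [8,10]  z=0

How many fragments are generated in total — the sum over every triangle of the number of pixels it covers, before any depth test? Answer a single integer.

T0:
  2·area = 24
  edge (2, 16)→(0, 14): d=(-2,-2) inclusive
  edge (0, 14)→(8, 10): d=(8,-4) inclusive
  edge (8, 10)→(2, 16): d=(-6,6) inclusive
    (4,4)@(9, 9): e=[28,-4,0] → ·  [on edge]
    (3,5)@(7, 11): e=[20,4,0] → #  [on edge]
    (4,5)@(9, 11): e=[24,12,-12] → ·
    (1,6)@(3, 13): e=[8,4,12] → #
    (2,6)@(5, 13): e=[12,12,0] → #  [on edge]
    (3,6)@(7, 13): e=[16,20,-12] → ·
    (0,7)@(1, 15): e=[0,12,12] → #  [on edge]
    (1,7)@(3, 15): e=[4,20,0] → #  [on edge]
    (2,7)@(5, 15): e=[8,28,-12] → ·
    (0,8)@(1, 17): e=[-4,28,0] → ·  [on edge]
    (1,8)@(3, 17): e=[0,36,-12] → ·  [on edge]
  covered (5 px):
    · · · · ·
    · · · · ·
    · · · · ·
    · · · · ·
    · · · · ·
    · · · # ·
    · # # · ·
    # # · · ·
    · · · · ·

Final: 5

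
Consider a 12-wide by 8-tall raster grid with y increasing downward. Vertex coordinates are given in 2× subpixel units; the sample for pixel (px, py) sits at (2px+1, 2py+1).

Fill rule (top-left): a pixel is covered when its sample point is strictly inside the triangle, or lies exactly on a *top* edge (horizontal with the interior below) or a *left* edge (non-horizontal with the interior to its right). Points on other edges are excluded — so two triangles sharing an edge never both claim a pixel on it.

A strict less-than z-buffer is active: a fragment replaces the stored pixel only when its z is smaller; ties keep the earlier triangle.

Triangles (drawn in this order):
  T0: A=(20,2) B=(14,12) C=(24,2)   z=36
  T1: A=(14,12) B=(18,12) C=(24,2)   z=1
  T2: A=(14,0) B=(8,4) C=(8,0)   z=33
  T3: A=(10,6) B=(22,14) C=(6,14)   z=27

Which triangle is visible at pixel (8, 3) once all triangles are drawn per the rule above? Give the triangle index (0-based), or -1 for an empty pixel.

T0:
  2·area = 40  (B↔C swapped to make it positive)
  edge (20, 2)→(24, 2): d=(4,0) top-left  bias=+0
  edge (24, 2)→(14, 12): d=(-10,10) right/bottom  bias=-1
  edge (14, 12)→(20, 2): d=(6,-10) top-left  bias=+0
    (10,1)@(21, 3): e=[4,20,16] → X
    (11,1)@(23, 3): e=[4,0,36] → .  [on edge]
    (9,2)@(19, 5): e=[12,20,8] → X
    (10,2)@(21, 5): e=[12,0,28] → .  [on edge]
    (8,3)@(17, 7): e=[20,20,0] → X  [on edge]
    (9,3)@(19, 7): e=[20,0,20] → .  [on edge]
    (8,4)@(17, 9): e=[28,0,12] → .  [on edge]
    (7,5)@(15, 11): e=[36,0,4] → .  [on edge]
    (6,6)@(13, 13): e=[44,0,-4] → .  [on edge]
    (5,7)@(11, 15): e=[52,0,-12] → .  [on edge]
  covered (3 px):
    . . . . . . . . . . . .
    . . . . . . . . . . X .
    . . . . . . . . . X . .
    . . . . . . . . X . . .
    . . . . . . . . . . . .
    . . . . . . . . . . . .
    . . . . . . . . . . . .
    . . . . . . . . . . . .
T1:
  2·area = 40  (B↔C swapped to make it positive)
  edge (14, 12)→(24, 2): d=(10,-10) top-left  bias=+0
  edge (24, 2)→(18, 12): d=(-6,10) right/bottom  bias=-1
  edge (18, 12)→(14, 12): d=(-4,0) right/bottom  bias=-1
    (11,1)@(23, 3): e=[0,4,36] → X  [on edge]
    (10,2)@(21, 5): e=[0,12,28] → X  [on edge]
    (11,2)@(23, 5): e=[20,-8,28] → .
    (9,3)@(19, 7): e=[0,20,20] → X  [on edge]
    (10,3)@(21, 7): e=[20,0,20] → .  [on edge]
    (8,4)@(17, 9): e=[0,28,12] → X  [on edge]
    (10,4)@(21, 9): e=[40,-12,12] → .
    (7,5)@(15, 11): e=[0,36,4] → X  [on edge]
    (9,5)@(19, 11): e=[40,-4,4] → .
    (6,6)@(13, 13): e=[0,44,-4] → .  [on edge]
    (7,6)@(15, 13): e=[20,24,-4] → .
    (8,6)@(17, 13): e=[40,4,-4] → .
    (5,7)@(11, 15): e=[0,52,-12] → .  [on edge]
  covered (7 px):
    . . . . . . . . . . . .
    . . . . . . . . . . . X
    . . . . . . . . . . X .
    . . . . . . . . . X . .
    . . . . . . . . X X . .
    . . . . . . . X X . . .
    . . . . . . . . . . . .
    . . . . . . . . . . . .
T2:
  2·area = 24
  edge (14, 0)→(8, 4): d=(-6,4) right/bottom  bias=-1
  edge (8, 4)→(8, 0): d=(0,-4) top-left  bias=+0
  edge (8, 0)→(14, 0): d=(6,0) top-left  bias=+0
    (4,0)@(9, 1): e=[14,4,6] → X
    (5,0)@(11, 1): e=[6,12,6] → X
    (6,0)@(13, 1): e=[-2,20,6] → .
    (4,1)@(9, 3): e=[2,4,18] → X
    (5,1)@(11, 3): e=[-6,12,18] → .
    (4,2)@(9, 5): e=[-10,4,30] → .
  covered (3 px):
    . . . . X X . . . . . .
    . . . . X . . . . . . .
    . . . . . . . . . . . .
    . . . . . . . . . . . .
    . . . . . . . . . . . .
    . . . . . . . . . . . .
    . . . . . . . . . . . .
    . . . . . . . . . . . .
T3:
  2·area = 128
  edge (10, 6)→(22, 14): d=(12,8) right/bottom  bias=-1
  edge (22, 14)→(6, 14): d=(-16,0) right/bottom  bias=-1
  edge (6, 14)→(10, 6): d=(4,-8) top-left  bias=+0
    (5,3)@(11, 7): e=[4,112,12] → X
    (6,3)@(13, 7): e=[-12,112,28] → .
    (4,4)@(9, 9): e=[44,80,4] → X
    (6,4)@(13, 9): e=[12,80,36] → X
    (7,4)@(15, 9): e=[-4,80,52] → .
    (4,5)@(9, 11): e=[68,48,12] → X
    (7,5)@(15, 11): e=[20,48,60] → X
    (8,5)@(17, 11): e=[4,48,76] → X
    (9,5)@(19, 11): e=[-12,48,92] → .
    (3,6)@(7, 13): e=[108,16,4] → X
    (9,6)@(19, 13): e=[12,16,100] → X
    (10,6)@(21, 13): e=[-4,16,116] → .
  covered (16 px):
    . . . . . . . . . . . .
    . . . . . . . . . . . .
    . . . . . . . . . . . .
    . . . . . X . . . . . .
    . . . . X X X . . . . .
    . . . . X X X X X . . .
    . . . X X X X X X X . .
    . . . . . . . . . . . .

Z-buffer (winner per pixel, '.' = empty):
  . . . . 2 2 . . . . . .
  . . . . 2 . . . . . 0 1
  . . . . . . . . . 0 1 .
  . . . . . 3 . . 0 1 . .
  . . . . 3 3 3 . 1 1 . .
  . . . . 3 3 3 1 1 . . .
  . . . 3 3 3 3 3 3 3 . .
  . . . . . . . . . . . .

Final: 0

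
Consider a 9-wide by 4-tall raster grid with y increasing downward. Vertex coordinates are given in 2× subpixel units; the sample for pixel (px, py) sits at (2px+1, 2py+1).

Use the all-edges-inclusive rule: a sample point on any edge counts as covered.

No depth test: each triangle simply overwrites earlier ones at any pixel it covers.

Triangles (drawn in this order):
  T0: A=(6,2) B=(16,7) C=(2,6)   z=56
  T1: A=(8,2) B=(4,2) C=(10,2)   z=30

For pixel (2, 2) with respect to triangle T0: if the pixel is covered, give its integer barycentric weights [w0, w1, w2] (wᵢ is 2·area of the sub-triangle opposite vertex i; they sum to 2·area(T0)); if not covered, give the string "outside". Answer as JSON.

T0:
  2·area = 60
  edge (6, 2)→(16, 7): d=(10,5) inclusive
  edge (16, 7)→(2, 6): d=(-14,-1) inclusive
  edge (2, 6)→(6, 2): d=(4,-4) inclusive
    (3,0)@(7, 1): e=[-15,75,0] → .  [on edge]
    (2,1)@(5, 3): e=[15,45,0] → X  [on edge]
    (3,1)@(7, 3): e=[5,47,8] → X
    (4,1)@(9, 3): e=[-5,49,16] → .
    (1,2)@(3, 5): e=[45,15,0] → X  [on edge]
    (4,2)@(9, 5): e=[15,21,24] → X
    (5,2)@(11, 5): e=[5,23,32] → X
    (6,2)@(13, 5): e=[-5,25,40] → .
    (0,3)@(1, 7): e=[75,-15,0] → .  [on edge]
    (1,3)@(3, 7): e=[65,-13,8] → .
    (2,3)@(5, 7): e=[55,-11,16] → .
    (3,3)@(7, 7): e=[45,-9,24] → .
  covered (7 px):
    . . . . . . . . .
    . . X X . . . . .
    . X X X X X . . .
    . . . . . . . . .
T1:
  degenerate (2·area = 0) — covers nothing

Answer: [17,8,35]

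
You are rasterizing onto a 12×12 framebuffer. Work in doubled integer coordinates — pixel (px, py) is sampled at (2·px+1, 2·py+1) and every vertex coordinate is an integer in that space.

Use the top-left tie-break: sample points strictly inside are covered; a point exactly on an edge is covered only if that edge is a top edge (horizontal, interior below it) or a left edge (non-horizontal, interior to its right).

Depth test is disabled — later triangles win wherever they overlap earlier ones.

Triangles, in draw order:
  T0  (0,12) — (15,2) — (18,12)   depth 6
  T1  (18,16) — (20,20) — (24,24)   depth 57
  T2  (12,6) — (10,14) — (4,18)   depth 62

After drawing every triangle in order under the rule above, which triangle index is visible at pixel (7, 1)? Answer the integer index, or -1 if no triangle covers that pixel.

T0:
  2·area = 180
  edge (0, 12)→(15, 2): d=(15,-10) top-left  bias=+0
  edge (15, 2)→(18, 12): d=(3,10) right/bottom  bias=-1
  edge (18, 12)→(0, 12): d=(-18,0) right/bottom  bias=-1
    (7,1)@(15, 3): e=[15,3,162] → █
    (8,1)@(17, 3): e=[35,-17,162] → ·
    (5,2)@(11, 5): e=[5,49,126] → █
    (6,2)@(13, 5): e=[25,29,126] → █
    (8,2)@(17, 5): e=[65,-11,126] → ·
    (4,3)@(9, 7): e=[15,75,90] → █
    (8,3)@(17, 7): e=[95,-5,90] → ·
    (2,4)@(5, 9): e=[5,121,54] → █
    (3,4)@(7, 9): e=[25,101,54] → █
    (8,4)@(17, 9): e=[125,1,54] → █
    (9,4)@(19, 9): e=[145,-19,54] → ·
    (1,5)@(3, 11): e=[15,147,18] → █
  covered (23 px):
    · · · · · · · · · · · ·
    · · · · · · · █ · · · ·
    · · · · · █ █ █ · · · ·
    · · · · █ █ █ █ · · · ·
    · · █ █ █ █ █ █ █ · · ·
    · █ █ █ █ █ █ █ █ · · ·
    · · · · · · · · · · · ·
    · · · · · · · · · · · ·
    · · · · · · · · · · · ·
    · · · · · · · · · · · ·
    · · · · · · · · · · · ·
    · · · · · · · · · · · ·
T1:
  2·area = 8  (B↔C swapped to make it positive)
  edge (18, 16)→(24, 24): d=(6,8) right/bottom  bias=-1
  edge (24, 24)→(20, 20): d=(-4,-4) top-left  bias=+0
  edge (20, 20)→(18, 16): d=(-2,-4) top-left  bias=+0
    (0,0)@(1, 1): e=[46,0,-38] → ·  [on edge]
    (1,1)@(3, 3): e=[42,0,-34] → ·  [on edge]
    (2,2)@(5, 5): e=[38,0,-30] → ·  [on edge]
    (3,3)@(7, 7): e=[34,0,-26] → ·  [on edge]
    (4,4)@(9, 9): e=[30,0,-22] → ·  [on edge]
    (5,5)@(11, 11): e=[26,0,-18] → ·  [on edge]
    (6,6)@(13, 13): e=[22,0,-14] → ·  [on edge]
    (7,7)@(15, 15): e=[18,0,-10] → ·  [on edge]
    (8,8)@(17, 17): e=[14,0,-6] → ·  [on edge]
    (9,9)@(19, 19): e=[10,0,-2] → ·  [on edge]
    (10,10)@(21, 21): e=[6,0,2] → █  [on edge]
    (11,10)@(23, 21): e=[-10,8,10] → ·
    (11,11)@(23, 23): e=[2,0,6] → █  [on edge]
  covered (2 px):
    · · · · · · · · · · · ·
    · · · · · · · · · · · ·
    · · · · · · · · · · · ·
    · · · · · · · · · · · ·
    · · · · · · · · · · · ·
    · · · · · · · · · · · ·
    · · · · · · · · · · · ·
    · · · · · · · · · · · ·
    · · · · · · · · · · · ·
    · · · · · · · · · · · ·
    · · · · · · · · · · █ ·
    · · · · · · · · · · · █
T2:
  2·area = 40
  edge (12, 6)→(10, 14): d=(-2,8) right/bottom  bias=-1
  edge (10, 14)→(4, 18): d=(-6,4) right/bottom  bias=-1
  edge (4, 18)→(12, 6): d=(8,-12) top-left  bias=+0
    (5,4)@(11, 9): e=[2,26,12] → █
    (6,4)@(13, 9): e=[-14,18,36] → ·
    (4,5)@(9, 11): e=[14,22,4] → █
    (5,5)@(11, 11): e=[-2,14,28] → ·
    (4,6)@(9, 13): e=[10,10,20] → █
    (5,6)@(11, 13): e=[-6,2,44] → ·
    (3,7)@(7, 15): e=[22,6,12] → █
    (4,7)@(9, 15): e=[6,-2,36] → ·
    (2,8)@(5, 17): e=[34,2,4] → █
    (3,8)@(7, 17): e=[18,-6,28] → ·
    (2,9)@(5, 19): e=[30,-10,20] → ·
  covered (5 px):
    · · · · · · · · · · · ·
    · · · · · · · · · · · ·
    · · · · · · · · · · · ·
    · · · · · · · · · · · ·
    · · · · · █ · · · · · ·
    · · · · █ · · · · · · ·
    · · · · █ · · · · · · ·
    · · · █ · · · · · · · ·
    · · █ · · · · · · · · ·
    · · · · · · · · · · · ·
    · · · · · · · · · · · ·
    · · · · · · · · · · · ·

Z-buffer (winner per pixel, '.' = empty):
  . . . . . . . . . . . .
  . . . . . . . 0 . . . .
  . . . . . 0 0 0 . . . .
  . . . . 0 0 0 0 . . . .
  . . 0 0 0 2 0 0 0 . . .
  . 0 0 0 2 0 0 0 0 . . .
  . . . . 2 . . . . . . .
  . . . 2 . . . . . . . .
  . . 2 . . . . . . . . .
  . . . . . . . . . . . .
  . . . . . . . . . . 1 .
  . . . . . . . . . . . 1

Final: 0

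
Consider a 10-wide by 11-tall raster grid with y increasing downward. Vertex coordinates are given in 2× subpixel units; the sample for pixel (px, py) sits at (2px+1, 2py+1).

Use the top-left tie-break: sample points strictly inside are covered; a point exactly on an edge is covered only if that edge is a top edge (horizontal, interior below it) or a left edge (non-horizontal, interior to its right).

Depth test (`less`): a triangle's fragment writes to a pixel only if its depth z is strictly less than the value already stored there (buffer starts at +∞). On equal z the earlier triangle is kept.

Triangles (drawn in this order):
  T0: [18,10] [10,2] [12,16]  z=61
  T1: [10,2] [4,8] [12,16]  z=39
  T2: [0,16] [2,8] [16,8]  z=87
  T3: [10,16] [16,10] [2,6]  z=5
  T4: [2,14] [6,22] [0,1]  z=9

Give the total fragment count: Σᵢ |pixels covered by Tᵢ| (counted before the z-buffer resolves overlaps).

T0:
  2·area = 96  (B↔C swapped to make it positive)
  edge (18, 10)→(12, 16): d=(-6,6) right/bottom  bias=-1
  edge (12, 16)→(10, 2): d=(-2,-14) top-left  bias=+0
  edge (10, 2)→(18, 10): d=(8,8) right/bottom  bias=-1
    (4,0)@(9, 1): e=[108,-12,0] → .  [on edge]
    (5,1)@(11, 3): e=[84,12,0] → .  [on edge]
    (5,2)@(11, 5): e=[72,8,16] → X
    (6,2)@(13, 5): e=[60,36,0] → .  [on edge]
    (5,3)@(11, 7): e=[60,4,32] → X
    (6,3)@(13, 7): e=[48,32,16] → X
    (7,3)@(15, 7): e=[36,60,0] → .  [on edge]
    (5,4)@(11, 9): e=[48,0,48] → X  [on edge]
    (7,4)@(15, 9): e=[24,56,16] → X
    (8,4)@(17, 9): e=[12,84,0] → .  [on edge]
    (9,4)@(19, 9): e=[0,112,-16] → .  [on edge]
    (5,5)@(11, 11): e=[36,-4,64] → .
    (8,5)@(17, 11): e=[0,80,16] → .  [on edge]
    (9,5)@(19, 11): e=[-12,108,0] → .  [on edge]
    (7,6)@(15, 13): e=[0,48,48] → .  [on edge]
    (6,7)@(13, 15): e=[0,16,80] → .  [on edge]
    (5,8)@(11, 17): e=[0,-16,112] → .  [on edge]
    (4,9)@(9, 19): e=[0,-48,144] → .  [on edge]
    (3,10)@(7, 21): e=[0,-80,176] → .  [on edge]
  covered (9 px):
    . . . . . . . . . .
    . . . . . . . . . .
    . . . . . X . . . .
    . . . . . X X . . .
    . . . . . X X X . .
    . . . . . . X X . .
    . . . . . . X . . .
    . . . . . . . . . .
    . . . . . . . . . .
    . . . . . . . . . .
    . . . . . . . . . .
T1:
  2·area = 96  (B↔C swapped to make it positive)
  edge (10, 2)→(12, 16): d=(2,14) right/bottom  bias=-1
  edge (12, 16)→(4, 8): d=(-8,-8) top-left  bias=+0
  edge (4, 8)→(10, 2): d=(6,-6) top-left  bias=+0
    (5,0)@(11, 1): e=[-16,112,0] → .  [on edge]
    (4,1)@(9, 3): e=[16,80,0] → X  [on edge]
    (5,1)@(11, 3): e=[-12,96,12] → .
    (0,2)@(1, 5): e=[132,0,-36] → .  [on edge]
    (3,2)@(7, 5): e=[48,48,0] → X  [on edge]
    (5,2)@(11, 5): e=[-8,80,24] → .
    (1,3)@(3, 7): e=[108,0,-12] → .  [on edge]
    (2,3)@(5, 7): e=[80,16,0] → X  [on edge]
    (5,3)@(11, 7): e=[-4,64,36] → .
    (1,4)@(3, 9): e=[112,-16,0] → .  [on edge]
    (2,4)@(5, 9): e=[84,0,12] → X  [on edge]
    (5,4)@(11, 9): e=[0,48,48] → .  [on edge]
    (0,5)@(1, 11): e=[144,-48,0] → .  [on edge]
    (3,5)@(7, 11): e=[60,0,36] → X  [on edge]
    (4,6)@(9, 13): e=[36,0,60] → X  [on edge]
    (5,7)@(11, 15): e=[12,0,84] → X  [on edge]
    (6,8)@(13, 17): e=[-12,0,108] → .  [on edge]
    (7,9)@(15, 19): e=[-36,0,132] → .  [on edge]
    (8,10)@(17, 21): e=[-60,0,156] → .  [on edge]
  covered (15 px):
    . . . . . . . . . .
    . . . . X . . . . .
    . . . X X . . . . .
    . . X X X . . . . .
    . . X X X . . . . .
    . . . X X X . . . .
    . . . . X X . . . .
    . . . . . X . . . .
    . . . . . . . . . .
    . . . . . . . . . .
    . . . . . . . . . .
T2:
  2·area = 112
  edge (0, 16)→(2, 8): d=(2,-8) top-left  bias=+0
  edge (2, 8)→(16, 8): d=(14,0) top-left  bias=+0
  edge (16, 8)→(0, 16): d=(-16,8) right/bottom  bias=-1
    (1,4)@(3, 9): e=[10,14,88] → X
    (2,4)@(5, 9): e=[26,14,72] → X
    (3,4)@(7, 9): e=[42,14,56] → X
    (4,4)@(9, 9): e=[58,14,40] → X
    (5,4)@(11, 9): e=[74,14,24] → X
    (6,4)@(13, 9): e=[90,14,8] → X
    (7,4)@(15, 9): e=[106,14,-8] → .
    (1,5)@(3, 11): e=[14,42,56] → X
    (5,5)@(11, 11): e=[78,42,-8] → .
    (6,5)@(13, 11): e=[94,42,-24] → .
    (0,6)@(1, 13): e=[2,70,40] → X
    (3,6)@(7, 13): e=[50,70,-8] → .
  covered (14 px):
    . . . . . . . . . .
    . . . . . . . . . .
    . . . . . . . . . .
    . . . . . . . . . .
    . X X X X X X . . .
    . X X X X . . . . .
    X X X . . . . . . .
    X . . . . . . . . .
    . . . . . . . . . .
    . . . . . . . . . .
    . . . . . . . . . .
T3:
  2·area = 108  (B↔C swapped to make it positive)
  edge (10, 16)→(2, 6): d=(-8,-10) top-left  bias=+0
  edge (2, 6)→(16, 10): d=(14,4) right/bottom  bias=-1
  edge (16, 10)→(10, 16): d=(-6,6) right/bottom  bias=-1
    (1,3)@(3, 7): e=[2,10,96] → X
    (2,3)@(5, 7): e=[22,2,84] → X
    (3,3)@(7, 7): e=[42,-6,72] → .
    (9,3)@(19, 7): e=[162,-54,0] → .  [on edge]
    (1,4)@(3, 9): e=[-14,38,84] → .
    (2,4)@(5, 9): e=[6,30,72] → X
    (3,4)@(7, 9): e=[26,22,60] → X
    (4,4)@(9, 9): e=[46,14,48] → X
    (5,4)@(11, 9): e=[66,6,36] → X
    (6,4)@(13, 9): e=[86,-2,24] → .
    (8,4)@(17, 9): e=[126,-18,0] → .  [on edge]
    (2,5)@(5, 11): e=[-10,58,60] → .
    (7,5)@(15, 11): e=[90,18,0] → .  [on edge]
    (6,6)@(13, 13): e=[54,54,0] → .  [on edge]
    (5,7)@(11, 15): e=[18,90,0] → .  [on edge]
    (4,8)@(9, 17): e=[-18,126,0] → .  [on edge]
    (3,9)@(7, 19): e=[-54,162,0] → .  [on edge]
    (2,10)@(5, 21): e=[-90,198,0] → .  [on edge]
  covered (12 px):
    . . . . . . . . . .
    . . . . . . . . . .
    . . . . . . . . . .
    . X X . . . . . . .
    . . X X X X . . . .
    . . . X X X X . . .
    . . . . X X . . . .
    . . . . . . . . . .
    . . . . . . . . . .
    . . . . . . . . . .
    . . . . . . . . . .
T4:
  2·area = 36  (B↔C swapped to make it positive)
  edge (2, 14)→(0, 1): d=(-2,-13) top-left  bias=+0
  edge (0, 1)→(6, 22): d=(6,21) right/bottom  bias=-1
  edge (6, 22)→(2, 14): d=(-4,-8) top-left  bias=+0
    (0,2)@(1, 5): e=[5,3,28] → X
    (1,2)@(3, 5): e=[31,-39,44] → .
    (0,3)@(1, 7): e=[1,15,20] → X
    (1,3)@(3, 7): e=[27,-27,36] → .
    (0,4)@(1, 9): e=[-3,27,12] → .
    (1,6)@(3, 13): e=[15,9,12] → X
    (2,6)@(5, 13): e=[41,-33,28] → .
    (1,7)@(3, 15): e=[11,21,4] → X
    (2,7)@(5, 15): e=[37,-21,20] → .
    (1,8)@(3, 17): e=[7,33,-4] → .
    (2,9)@(5, 19): e=[29,3,4] → X
    (3,9)@(7, 19): e=[55,-39,20] → .
  covered (5 px):
    . . . . . . . . . .
    . . . . . . . . . .
    X . . . . . . . . .
    X . . . . . . . . .
    . . . . . . . . . .
    . . . . . . . . . .
    . X . . . . . . . .
    . X . . . . . . . .
    . . . . . . . . . .
    . . X . . . . . . .
    . . . . . . . . . .

Final: 55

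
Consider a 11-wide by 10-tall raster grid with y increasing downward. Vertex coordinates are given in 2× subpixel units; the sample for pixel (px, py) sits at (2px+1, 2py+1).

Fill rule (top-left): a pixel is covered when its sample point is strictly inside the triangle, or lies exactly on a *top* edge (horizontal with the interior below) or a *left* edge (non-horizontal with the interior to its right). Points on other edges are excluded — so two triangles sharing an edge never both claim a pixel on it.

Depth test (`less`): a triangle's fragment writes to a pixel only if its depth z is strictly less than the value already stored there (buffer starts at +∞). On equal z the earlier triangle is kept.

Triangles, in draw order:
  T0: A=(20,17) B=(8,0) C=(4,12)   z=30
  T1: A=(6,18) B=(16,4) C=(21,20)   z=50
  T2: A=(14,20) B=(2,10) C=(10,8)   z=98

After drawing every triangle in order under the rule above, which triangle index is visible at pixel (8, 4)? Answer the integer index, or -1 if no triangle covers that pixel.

T0:
  2·area = 212  (B↔C swapped to make it positive)
  edge (20, 17)→(4, 12): d=(-16,-5) top-left  bias=+0
  edge (4, 12)→(8, 0): d=(4,-12) top-left  bias=+0
  edge (8, 0)→(20, 17): d=(12,17) right/bottom  bias=-1
    (3,1)@(7, 3): e=[159,0,53] → X  [on edge]
    (4,1)@(9, 3): e=[169,24,19] → X
    (5,1)@(11, 3): e=[179,48,-15] → .
    (3,2)@(7, 5): e=[127,8,77] → X
    (5,2)@(11, 5): e=[147,56,9] → X
    (6,2)@(13, 5): e=[157,80,-25] → .
    (3,3)@(7, 7): e=[95,16,101] → X
    (6,3)@(13, 7): e=[125,88,-1] → .
    (2,4)@(5, 9): e=[53,0,159] → X  [on edge]
    (6,4)@(13, 9): e=[93,96,23] → X
    (7,4)@(15, 9): e=[103,120,-11] → .
    (2,5)@(5, 11): e=[21,8,183] → X
    (1,7)@(3, 15): e=[-53,0,265] → .  [on edge]
  covered (26 px):
    . . . . . . . . . . .
    . . . X X . . . . . .
    . . . X X X . . . . .
    . . . X X X . . . . .
    . . X X X X X . . . .
    . . X X X X X X . . .
    . . . . X X X X X . .
    . . . . . . . X X . .
    . . . . . . . . . . .
    . . . . . . . . . . .
T1:
  2·area = 230
  edge (6, 18)→(16, 4): d=(10,-14) top-left  bias=+0
  edge (16, 4)→(21, 20): d=(5,16) right/bottom  bias=-1
  edge (21, 20)→(6, 18): d=(-15,-2) top-left  bias=+0
    (7,3)@(15, 7): e=[16,31,183] → X
    (8,3)@(17, 7): e=[44,-1,187] → .
    (6,4)@(13, 9): e=[8,73,149] → X
    (8,4)@(17, 9): e=[64,9,157] → X
    (9,4)@(19, 9): e=[92,-23,161] → .
    (5,5)@(11, 11): e=[0,115,115] → X  [on edge]
    (9,5)@(19, 11): e=[112,-13,131] → .
    (5,6)@(11, 13): e=[20,125,85] → X
    (9,6)@(19, 13): e=[132,-3,101] → .
    (4,7)@(9, 15): e=[12,167,51] → X
    (9,7)@(19, 15): e=[152,7,71] → X
    (10,7)@(21, 15): e=[180,-25,75] → .
  covered (28 px):
    . . . . . . . . . . .
    . . . . . . . . . . .
    . . . . . . . . . . .
    . . . . . . . X . . .
    . . . . . . X X X . .
    . . . . . X X X X . .
    . . . . . X X X X . .
    . . . . X X X X X X .
    . . . X X X X X X X .
    . . . . . . . X X X .
T2:
  2·area = 104
  edge (14, 20)→(2, 10): d=(-12,-10) top-left  bias=+0
  edge (2, 10)→(10, 8): d=(8,-2) top-left  bias=+0
  edge (10, 8)→(14, 20): d=(4,12) right/bottom  bias=-1
    (4,2)@(9, 5): e=[130,-26,0] → .  [on edge]
    (3,4)@(7, 9): e=[62,2,40] → X
    (4,4)@(9, 9): e=[82,6,16] → X
    (5,4)@(11, 9): e=[102,10,-8] → .
    (2,5)@(5, 11): e=[18,14,72] → X
    (5,5)@(11, 11): e=[78,26,0] → .  [on edge]
    (2,6)@(5, 13): e=[-6,30,80] → .
    (3,6)@(7, 13): e=[14,34,56] → X
    (5,6)@(11, 13): e=[54,42,8] → X
    (6,6)@(13, 13): e=[74,46,-16] → .
    (3,7)@(7, 15): e=[-10,50,64] → .
    (4,7)@(9, 15): e=[10,54,40] → X
    (6,8)@(13, 17): e=[26,78,0] → .  [on edge]
  covered (12 px):
    . . . . . . . . . . .
    . . . . . . . . . . .
    . . . . . . . . . . .
    . . . . . . . . . . .
    . . . X X . . . . . .
    . . X X X . . . . . .
    . . . X X X . . . . .
    . . . . X X . . . . .
    . . . . . X . . . . .
    . . . . . . X . . . .

Z-buffer (winner per pixel, '.' = empty):
  . . . . . . . . . . .
  . . . 0 0 . . . . . .
  . . . 0 0 0 . . . . .
  . . . 0 0 0 . 1 . . .
  . . 0 0 0 0 0 1 1 . .
  . . 0 0 0 0 0 0 1 . .
  . . . 2 0 0 0 0 0 . .
  . . . . 1 1 1 0 0 1 .
  . . . 1 1 1 1 1 1 1 .
  . . . . . . 2 1 1 1 .

Answer: 1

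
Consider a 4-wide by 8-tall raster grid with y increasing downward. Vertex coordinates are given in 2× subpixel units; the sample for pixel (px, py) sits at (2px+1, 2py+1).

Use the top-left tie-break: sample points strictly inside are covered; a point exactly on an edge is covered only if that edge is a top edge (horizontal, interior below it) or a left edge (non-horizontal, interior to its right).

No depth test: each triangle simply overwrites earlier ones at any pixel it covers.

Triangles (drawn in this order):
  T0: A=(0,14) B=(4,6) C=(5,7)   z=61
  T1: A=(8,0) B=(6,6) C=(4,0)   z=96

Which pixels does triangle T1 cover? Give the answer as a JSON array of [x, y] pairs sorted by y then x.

T0:
  2·area = 12
  edge (0, 14)→(4, 6): d=(4,-8) top-left  bias=+0
  edge (4, 6)→(5, 7): d=(1,1) right/bottom  bias=-1
  edge (5, 7)→(0, 14): d=(-5,7) right/bottom  bias=-1
    (0,1)@(1, 3): e=[-36,0,48] → .  [on edge]
    (1,2)@(3, 5): e=[-12,0,24] → .  [on edge]
    (2,3)@(5, 7): e=[12,0,0] → .  [on edge]
    (1,4)@(3, 9): e=[4,4,4] → X
    (2,4)@(5, 9): e=[20,2,-10] → .
    (3,4)@(7, 9): e=[36,0,-24] → .  [on edge]
    (1,5)@(3, 11): e=[12,6,-6] → .
  covered (1 px):
    . . . .
    . . . .
    . . . .
    . . . .
    . X . .
    . . . .
    . . . .
    . . . .
T1:
  2·area = 24
  edge (8, 0)→(6, 6): d=(-2,6) right/bottom  bias=-1
  edge (6, 6)→(4, 0): d=(-2,-6) top-left  bias=+0
  edge (4, 0)→(8, 0): d=(4,0) top-left  bias=+0
    (2,0)@(5, 1): e=[16,4,4] → X
    (3,0)@(7, 1): e=[4,16,4] → X
    (2,1)@(5, 3): e=[12,0,12] → X  [on edge]
    (3,1)@(7, 3): e=[0,12,12] → .  [on edge]
    (2,2)@(5, 5): e=[8,-4,20] → .
    (2,4)@(5, 9): e=[0,-12,36] → .  [on edge]
    (3,4)@(7, 9): e=[-12,0,36] → .  [on edge]
    (1,7)@(3, 15): e=[0,-36,60] → .  [on edge]
  covered (3 px):
    . . X X
    . . X .
    . . . .
    . . . .
    . . . .
    . . . .
    . . . .
    . . . .

Answer: [[2,0],[3,0],[2,1]]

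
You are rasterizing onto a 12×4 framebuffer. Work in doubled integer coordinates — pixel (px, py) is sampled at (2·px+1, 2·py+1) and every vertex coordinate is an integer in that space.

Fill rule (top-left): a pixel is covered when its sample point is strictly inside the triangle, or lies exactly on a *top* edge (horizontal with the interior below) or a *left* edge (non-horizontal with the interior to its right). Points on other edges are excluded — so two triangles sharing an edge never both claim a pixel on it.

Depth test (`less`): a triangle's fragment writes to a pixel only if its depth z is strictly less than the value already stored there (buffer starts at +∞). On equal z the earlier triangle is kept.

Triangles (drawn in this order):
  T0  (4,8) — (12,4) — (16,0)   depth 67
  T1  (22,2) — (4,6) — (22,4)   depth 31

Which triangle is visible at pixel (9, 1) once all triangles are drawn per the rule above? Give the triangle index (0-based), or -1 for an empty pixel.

T0:
  2·area = 16  (B↔C swapped to make it positive)
  edge (4, 8)→(16, 0): d=(12,-8) top-left  bias=+0
  edge (16, 0)→(12, 4): d=(-4,4) right/bottom  bias=-1
  edge (12, 4)→(4, 8): d=(-8,4) right/bottom  bias=-1
    (7,0)@(15, 1): e=[4,0,12] → .  [on edge]
    (6,1)@(13, 3): e=[12,0,4] → .  [on edge]
    (4,2)@(9, 5): e=[4,8,4] → X
    (5,2)@(11, 5): e=[20,0,-4] → .  [on edge]
    (4,3)@(9, 7): e=[28,0,-12] → .  [on edge]
  covered (1 px):
    . . . . . . . . . . . .
    . . . . . . . . . . . .
    . . . . X . . . . . . .
    . . . . . . . . . . . .
T1:
  2·area = 36  (B↔C swapped to make it positive)
  edge (22, 2)→(22, 4): d=(0,2) right/bottom  bias=-1
  edge (22, 4)→(4, 6): d=(-18,2) right/bottom  bias=-1
  edge (4, 6)→(22, 2): d=(18,-4) top-left  bias=+0
    (9,1)@(19, 3): e=[6,24,6] → X
    (10,1)@(21, 3): e=[2,20,14] → X
    (11,1)@(23, 3): e=[-2,16,22] → .
    (4,2)@(9, 5): e=[26,8,2] → X
    (5,2)@(11, 5): e=[22,4,10] → X
    (6,2)@(13, 5): e=[18,0,18] → .  [on edge]
    (9,2)@(19, 5): e=[6,-12,42] → .
    (10,2)@(21, 5): e=[2,-16,50] → .
    (4,3)@(9, 7): e=[26,-28,38] → .
    (5,3)@(11, 7): e=[22,-32,46] → .
  covered (4 px):
    . . . . . . . . . . . .
    . . . . . . . . . X X .
    . . . . X X . . . . . .
    . . . . . . . . . . . .

Z-buffer (winner per pixel, '.' = empty):
  . . . . . . . . . . . .
  . . . . . . . . . 1 1 .
  . . . . 1 1 . . . . . .
  . . . . . . . . . . . .

Answer: 1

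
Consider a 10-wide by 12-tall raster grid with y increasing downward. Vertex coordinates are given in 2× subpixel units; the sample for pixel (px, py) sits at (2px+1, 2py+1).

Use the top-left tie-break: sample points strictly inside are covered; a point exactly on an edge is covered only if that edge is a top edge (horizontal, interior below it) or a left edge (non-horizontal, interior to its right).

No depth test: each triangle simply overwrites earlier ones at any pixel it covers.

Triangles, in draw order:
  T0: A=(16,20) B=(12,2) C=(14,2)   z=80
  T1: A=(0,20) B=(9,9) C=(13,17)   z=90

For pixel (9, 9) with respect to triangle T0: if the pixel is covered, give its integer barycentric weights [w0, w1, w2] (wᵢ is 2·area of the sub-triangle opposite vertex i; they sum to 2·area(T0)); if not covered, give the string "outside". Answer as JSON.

T0:
  2·area = 36
  edge (16, 20)→(12, 2): d=(-4,-18) top-left  bias=+0
  edge (12, 2)→(14, 2): d=(2,0) top-left  bias=+0
  edge (14, 2)→(16, 20): d=(2,18) right/bottom  bias=-1
    (6,1)@(13, 3): e=[14,2,20] → █
    (7,1)@(15, 3): e=[50,2,-16] → ·
    (6,2)@(13, 5): e=[6,6,24] → █
    (7,2)@(15, 5): e=[42,6,-12] → ·
    (6,3)@(13, 7): e=[-2,10,28] → ·
    (7,5)@(15, 11): e=[18,18,0] → ·  [on edge]
    (7,6)@(15, 13): e=[10,22,4] → █
    (8,6)@(17, 13): e=[46,22,-32] → ·
    (7,7)@(15, 15): e=[2,26,8] → █
    (8,7)@(17, 15): e=[38,26,-28] → ·
    (7,8)@(15, 17): e=[-6,30,12] → ·
  covered (4 px):
    · · · · · · · · · ·
    · · · · · · █ · · ·
    · · · · · · █ · · ·
    · · · · · · · · · ·
    · · · · · · · · · ·
    · · · · · · · · · ·
    · · · · · · · █ · ·
    · · · · · · · █ · ·
    · · · · · · · · · ·
    · · · · · · · · · ·
    · · · · · · · · · ·
    · · · · · · · · · ·
T1:
  2·area = 116
  edge (0, 20)→(9, 9): d=(9,-11) top-left  bias=+0
  edge (9, 9)→(13, 17): d=(4,8) right/bottom  bias=-1
  edge (13, 17)→(0, 20): d=(-13,3) right/bottom  bias=-1
    (2,0)@(5, 1): e=[-116,0,232] → ·  [on edge]
    (3,2)@(7, 5): e=[-58,0,174] → ·  [on edge]
    (4,4)@(9, 9): e=[0,0,116] → ·  [on edge]
    (4,5)@(9, 11): e=[18,8,90] → █
    (5,5)@(11, 11): e=[40,-8,84] → ·
    (3,6)@(7, 13): e=[14,32,70] → █
    (5,6)@(11, 13): e=[58,0,58] → ·  [on edge]
    (2,7)@(5, 15): e=[10,56,50] → █
    (5,7)@(11, 15): e=[76,8,32] → █
    (6,7)@(13, 15): e=[98,-8,26] → ·
    (1,8)@(3, 17): e=[6,80,30] → █
    (6,8)@(13, 17): e=[116,0,0] → ·  [on edge]
    (7,10)@(15, 21): e=[174,0,-58] → ·  [on edge]
  covered (14 px):
    · · · · · · · · · ·
    · · · · · · · · · ·
    · · · · · · · · · ·
    · · · · · · · · · ·
    · · · · · · · · · ·
    · · · · █ · · · · ·
    · · · █ █ · · · · ·
    · · █ █ █ █ · · · ·
    · █ █ █ █ █ · · · ·
    █ █ · · · · · · · ·
    · · · · · · · · · ·
    · · · · · · · · · ·

Result: "outside"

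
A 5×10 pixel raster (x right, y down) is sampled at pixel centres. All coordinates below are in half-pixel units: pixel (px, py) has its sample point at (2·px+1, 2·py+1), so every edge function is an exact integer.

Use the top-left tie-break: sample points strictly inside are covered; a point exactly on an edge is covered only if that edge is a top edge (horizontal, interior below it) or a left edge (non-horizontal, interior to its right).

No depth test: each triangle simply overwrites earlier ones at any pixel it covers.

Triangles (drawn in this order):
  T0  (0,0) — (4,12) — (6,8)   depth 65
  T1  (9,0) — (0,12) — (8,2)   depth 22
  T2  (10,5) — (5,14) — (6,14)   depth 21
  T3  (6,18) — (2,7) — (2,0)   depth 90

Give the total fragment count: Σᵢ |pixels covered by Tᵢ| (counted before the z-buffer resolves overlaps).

T0:
  2·area = 40  (B↔C swapped to make it positive)
  edge (0, 0)→(6, 8): d=(6,8) right/bottom  bias=-1
  edge (6, 8)→(4, 12): d=(-2,4) right/bottom  bias=-1
  edge (4, 12)→(0, 0): d=(-4,-12) top-left  bias=+0
    (0,1)@(1, 3): e=[10,30,0] → #  [on edge]
    (1,1)@(3, 3): e=[-6,22,24] → ·
    (0,2)@(1, 5): e=[22,26,-8] → ·
    (1,2)@(3, 5): e=[6,18,16] → #
    (2,2)@(5, 5): e=[-10,10,40] → ·
    (1,3)@(3, 7): e=[18,14,8] → #
    (2,3)@(5, 7): e=[2,6,32] → #
    (3,3)@(7, 7): e=[-14,-2,56] → ·
    (1,4)@(3, 9): e=[30,10,0] → #  [on edge]
    (3,4)@(7, 9): e=[-2,-6,48] → ·
    (1,5)@(3, 11): e=[42,6,-8] → ·
    (2,5)@(5, 11): e=[26,-2,16] → ·
    (2,7)@(5, 15): e=[50,-10,0] → ·  [on edge]
  covered (6 px):
    · · · · ·
    # · · · ·
    · # · · ·
    · # # · ·
    · # # · ·
    · · · · ·
    · · · · ·
    · · · · ·
    · · · · ·
    · · · · ·
T1:
  2·area = 6  (B↔C swapped to make it positive)
  edge (9, 0)→(8, 2): d=(-1,2) right/bottom  bias=-1
  edge (8, 2)→(0, 12): d=(-8,10) right/bottom  bias=-1
  edge (0, 12)→(9, 0): d=(9,-12) top-left  bias=+0
    (3,1)@(7, 3): e=[1,2,3] → #
    (4,1)@(9, 3): e=[-3,-18,27] → ·
    (3,2)@(7, 5): e=[-1,-14,21] → ·
  covered (1 px):
    · · · · ·
    · · · # ·
    · · · · ·
    · · · · ·
    · · · · ·
    · · · · ·
    · · · · ·
    · · · · ·
    · · · · ·
    · · · · ·
T2:
  2·area = 9  (B↔C swapped to make it positive)
  edge (10, 5)→(6, 14): d=(-4,9) right/bottom  bias=-1
  edge (6, 14)→(5, 14): d=(-1,0) right/bottom  bias=-1
  edge (5, 14)→(10, 5): d=(5,-9) top-left  bias=+0
    (4,3)@(9, 7): e=[1,7,1] → #
    (4,4)@(9, 9): e=[-7,5,11] → ·
    (3,5)@(7, 11): e=[3,3,3] → #
    (4,5)@(9, 11): e=[-15,3,21] → ·
    (3,6)@(7, 13): e=[-5,1,13] → ·
  covered (2 px):
    · · · · ·
    · · · · ·
    · · · · ·
    · · · · #
    · · · · ·
    · · · # ·
    · · · · ·
    · · · · ·
    · · · · ·
    · · · · ·
T3:
  2·area = 28
  edge (6, 18)→(2, 7): d=(-4,-11) top-left  bias=+0
  edge (2, 7)→(2, 0): d=(0,-7) top-left  bias=+0
  edge (2, 0)→(6, 18): d=(4,18) right/bottom  bias=-1
    (1,2)@(3, 5): e=[19,7,2] → #
    (2,2)@(5, 5): e=[41,21,-34] → ·
    (1,3)@(3, 7): e=[11,7,10] → #
    (2,3)@(5, 7): e=[33,21,-26] → ·
    (1,4)@(3, 9): e=[3,7,18] → #
    (2,4)@(5, 9): e=[25,21,-18] → ·
    (1,5)@(3, 11): e=[-5,7,26] → ·
    (2,7)@(5, 15): e=[1,21,6] → #
    (3,7)@(7, 15): e=[23,35,-30] → ·
    (2,8)@(5, 17): e=[-7,21,14] → ·
  covered (4 px):
    · · · · ·
    · · · · ·
    · # · · ·
    · # · · ·
    · # · · ·
    · · · · ·
    · · · · ·
    · · # · ·
    · · · · ·
    · · · · ·

Final: 13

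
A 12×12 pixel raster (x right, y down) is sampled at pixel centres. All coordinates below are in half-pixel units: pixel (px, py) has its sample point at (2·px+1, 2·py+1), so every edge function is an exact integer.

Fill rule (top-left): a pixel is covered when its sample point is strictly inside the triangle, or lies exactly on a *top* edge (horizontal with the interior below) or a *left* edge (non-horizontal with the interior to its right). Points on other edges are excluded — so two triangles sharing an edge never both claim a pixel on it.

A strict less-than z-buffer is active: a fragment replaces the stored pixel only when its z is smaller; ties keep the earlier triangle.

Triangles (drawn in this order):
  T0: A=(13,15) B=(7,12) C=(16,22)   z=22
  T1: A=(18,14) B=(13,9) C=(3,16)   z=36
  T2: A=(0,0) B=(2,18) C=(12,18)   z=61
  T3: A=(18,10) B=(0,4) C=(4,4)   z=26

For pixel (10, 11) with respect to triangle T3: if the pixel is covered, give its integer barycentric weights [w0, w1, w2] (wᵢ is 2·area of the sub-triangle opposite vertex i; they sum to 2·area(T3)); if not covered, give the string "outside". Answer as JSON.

T0:
  2·area = 33  (B↔C swapped to make it positive)
  edge (13, 15)→(16, 22): d=(3,7) right/bottom  bias=-1
  edge (16, 22)→(7, 12): d=(-9,-10) top-left  bias=+0
  edge (7, 12)→(13, 15): d=(6,3) right/bottom  bias=-1
    (3,0)@(7, 1): e=[0,99,-66] → ·  [on edge]
    (0,4)@(1, 9): e=[66,-33,0] → ·  [on edge]
    (2,5)@(5, 11): e=[44,-11,0] → ·  [on edge]
    (4,6)@(9, 13): e=[22,11,0] → ·  [on edge]
    (5,7)@(11, 15): e=[14,13,6] → #
    (6,7)@(13, 15): e=[0,33,0] → ·  [on edge]
    (5,8)@(11, 17): e=[20,-5,18] → ·
    (6,8)@(13, 17): e=[6,15,12] → #
    (7,8)@(15, 17): e=[-8,35,6] → ·
    (8,8)@(17, 17): e=[-22,55,0] → ·  [on edge]
    (6,9)@(13, 19): e=[12,-3,24] → ·
    (10,9)@(21, 19): e=[-44,77,0] → ·  [on edge]
  covered (2 px):
    · · · · · · · · · · · ·
    · · · · · · · · · · · ·
    · · · · · · · · · · · ·
    · · · · · · · · · · · ·
    · · · · · · · · · · · ·
    · · · · · · · · · · · ·
    · · · · · · · · · · · ·
    · · · · · # · · · · · ·
    · · · · · · # · · · · ·
    · · · · · · · · · · · ·
    · · · · · · · · · · · ·
    · · · · · · · · · · · ·
T1:
  2·area = 85  (B↔C swapped to make it positive)
  edge (18, 14)→(3, 16): d=(-15,2) right/bottom  bias=-1
  edge (3, 16)→(13, 9): d=(10,-7) top-left  bias=+0
  edge (13, 9)→(18, 14): d=(5,5) right/bottom  bias=-1
    (2,0)@(5, 1): e=[221,-136,0] → ·  [on edge]
    (3,1)@(7, 3): e=[187,-102,0] → ·  [on edge]
    (4,2)@(9, 5): e=[153,-68,0] → ·  [on edge]
    (5,3)@(11, 7): e=[119,-34,0] → ·  [on edge]
    (6,4)@(13, 9): e=[85,0,0] → ·  [on edge]
    (5,5)@(11, 11): e=[59,6,20] → #
    (6,5)@(13, 11): e=[55,20,10] → #
    (7,5)@(15, 11): e=[51,34,0] → ·  [on edge]
    (4,6)@(9, 13): e=[33,12,40] → #
    (7,6)@(15, 13): e=[21,54,10] → #
    (8,6)@(17, 13): e=[17,68,0] → ·  [on edge]
    (2,7)@(5, 15): e=[11,4,70] → #
    (9,7)@(19, 15): e=[-17,102,0] → ·  [on edge]
    (10,8)@(21, 17): e=[-51,136,0] → ·  [on edge]
    (11,9)@(23, 19): e=[-85,170,0] → ·  [on edge]
  covered (9 px):
    · · · · · · · · · · · ·
    · · · · · · · · · · · ·
    · · · · · · · · · · · ·
    · · · · · · · · · · · ·
    · · · · · · · · · · · ·
    · · · · · # # · · · · ·
    · · · · # # # # · · · ·
    · · # # # · · · · · · ·
    · · · · · · · · · · · ·
    · · · · · · · · · · · ·
    · · · · · · · · · · · ·
    · · · · · · · · · · · ·
T2:
  2·area = 180  (B↔C swapped to make it positive)
  edge (0, 0)→(12, 18): d=(12,18) right/bottom  bias=-1
  edge (12, 18)→(2, 18): d=(-10,0) right/bottom  bias=-1
  edge (2, 18)→(0, 0): d=(-2,-18) top-left  bias=+0
    (0,1)@(1, 3): e=[18,150,12] → #
    (1,1)@(3, 3): e=[-18,150,48] → ·
    (0,2)@(1, 5): e=[42,130,8] → #
    (1,2)@(3, 5): e=[6,130,44] → #
    (2,2)@(5, 5): e=[-30,130,80] → ·
    (0,3)@(1, 7): e=[66,110,4] → #
    (2,3)@(5, 7): e=[-6,110,76] → ·
    (0,4)@(1, 9): e=[90,90,0] → #  [on edge]
    (2,4)@(5, 9): e=[18,90,72] → #
    (3,4)@(7, 9): e=[-18,90,108] → ·
    (0,5)@(1, 11): e=[114,70,-4] → ·
    (1,5)@(3, 11): e=[78,70,32] → #
  covered (23 px):
    · · · · · · · · · · · ·
    # · · · · · · · · · · ·
    # # · · · · · · · · · ·
    # # · · · · · · · · · ·
    # # # · · · · · · · · ·
    · # # # · · · · · · · ·
    · # # # · · · · · · · ·
    · # # # # · · · · · · ·
    · # # # # # · · · · · ·
    · · · · · · · · · · · ·
    · · · · · · · · · · · ·
    · · · · · · · · · · · ·
T3:
  2·area = 24
  edge (18, 10)→(0, 4): d=(-18,-6) top-left  bias=+0
  edge (0, 4)→(4, 4): d=(4,0) top-left  bias=+0
  edge (4, 4)→(18, 10): d=(14,6) right/bottom  bias=-1
    (1,2)@(3, 5): e=[0,4,20] → #  [on edge]
    (2,2)@(5, 5): e=[12,4,8] → #
    (3,2)@(7, 5): e=[24,4,-4] → ·
    (1,3)@(3, 7): e=[-36,12,48] → ·
    (2,3)@(5, 7): e=[-24,12,36] → ·
    (4,3)@(9, 7): e=[0,12,12] → #  [on edge]
    (5,3)@(11, 7): e=[12,12,0] → ·  [on edge]
    (4,4)@(9, 9): e=[-36,20,40] → ·
    (7,4)@(15, 9): e=[0,20,4] → #  [on edge]
    (8,4)@(17, 9): e=[12,20,-8] → ·
    (7,5)@(15, 11): e=[-36,28,32] → ·
    (10,5)@(21, 11): e=[0,28,-4] → ·  [on edge]
  covered (4 px):
    · · · · · · · · · · · ·
    · · · · · · · · · · · ·
    · # # · · · · · · · · ·
    · · · · # · · · · · · ·
    · · · · · · · # · · · ·
    · · · · · · · · · · · ·
    · · · · · · · · · · · ·
    · · · · · · · · · · · ·
    · · · · · · · · · · · ·
    · · · · · · · · · · · ·
    · · · · · · · · · · · ·
    · · · · · · · · · · · ·

Final: "outside"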